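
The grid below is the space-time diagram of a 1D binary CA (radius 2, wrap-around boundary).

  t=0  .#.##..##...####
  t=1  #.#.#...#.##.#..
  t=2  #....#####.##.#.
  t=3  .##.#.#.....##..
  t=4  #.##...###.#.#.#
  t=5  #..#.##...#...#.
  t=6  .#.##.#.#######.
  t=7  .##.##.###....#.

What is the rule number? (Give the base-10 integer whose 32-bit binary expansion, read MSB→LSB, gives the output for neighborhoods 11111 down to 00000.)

344177469

  [31] ##### => .  t=2,i=7
  [30] ####. => .  t=0,i=14
  [29] ###.# => .  t=0,i=15
  [28] ###.. => #  t=6,i=14
  [27] ##.## => .  t=2,i=10
  [26] ##.#. => #  t=0,i=0
  [25] ##..# => .  t=0,i=5
  [24] ##... => .  t=0,i=9
  [23] #.### => #  t=6,i=8
  [22] #.##. => .  t=0,i=3
  [21] #.#.# => .  t=0,i=1
  [20] #.#.. => .  t=1,i=4
  [19] #..## => .  t=0,i=6
  [18] #..#. => .  t=1,i=15
  [17] #...# => #  t=0,i=10
  [16] #.... => #  t=2,i=2
  [15] .#### => #  t=0,i=13
  [14] .###. => .  t=4,i=8
  [13] .##.# => #  t=1,i=11
  [12] .##.. => #  t=0,i=4
  [11] .#.## => #  t=0,i=2
  [10] .#.#. => .  t=1,i=1
  [9] .#..# => #  t=1,i=14
  [8] .#... => #  t=1,i=5
  [7] ..### => .  t=0,i=12
  [6] ..##. => .  t=0,i=7
  [5] ..#.# => #  t=1,i=0
  [4] ..#.. => #  t=5,i=10
  [3] ...## => #  t=0,i=11
  [2] ...#. => #  t=1,i=7
  [1] ....# => .  t=2,i=3
  [0] ..... => #  t=3,i=9
  bits 00010100100000111011101100111101 = 344177469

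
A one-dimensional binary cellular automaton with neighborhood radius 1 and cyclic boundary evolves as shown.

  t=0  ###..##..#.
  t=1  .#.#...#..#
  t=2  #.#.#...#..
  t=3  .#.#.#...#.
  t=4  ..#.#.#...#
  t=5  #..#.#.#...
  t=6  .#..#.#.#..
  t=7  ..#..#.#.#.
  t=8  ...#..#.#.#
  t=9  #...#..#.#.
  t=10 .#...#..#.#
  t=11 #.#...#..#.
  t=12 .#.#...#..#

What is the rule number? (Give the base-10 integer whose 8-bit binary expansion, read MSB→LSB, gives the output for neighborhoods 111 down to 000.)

176

  nb ###: next=#  (t=0,i=1, bit7=1)
  nb ##.: next=.  (t=0,i=2, bit6=0)
  nb #.#: next=#  (t=0,i=10, bit5=1)
  nb #..: next=#  (t=0,i=3, bit4=1)
  nb .##: next=.  (t=0,i=0, bit3=0)
  nb .#.: next=.  (t=0,i=9, bit2=0)
  nb ..#: next=.  (t=0,i=4, bit1=0)
  nb ...: next=.  (t=1,i=5, bit0=0)
  bits 10110000 = 176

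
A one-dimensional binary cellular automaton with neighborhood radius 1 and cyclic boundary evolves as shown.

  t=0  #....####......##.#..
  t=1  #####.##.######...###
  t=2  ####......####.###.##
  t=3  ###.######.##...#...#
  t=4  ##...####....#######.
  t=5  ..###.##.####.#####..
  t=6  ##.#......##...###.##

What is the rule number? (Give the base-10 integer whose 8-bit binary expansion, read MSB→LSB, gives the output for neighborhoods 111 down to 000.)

  nb ###: next=#  (t=0,i=6, bit7=1)
  nb ##.: next=.  (t=0,i=8, bit6=0)
  nb #.#: next=.  (t=0,i=17, bit5=0)
  nb #..: next=#  (t=0,i=1, bit4=1)
  nb .##: next=.  (t=0,i=5, bit3=0)
  nb .#.: next=#  (t=0,i=0, bit2=1)
  nb ..#: next=#  (t=0,i=4, bit1=1)
  nb ...: next=#  (t=0,i=2, bit0=1)
  bits 10010111 = 151

151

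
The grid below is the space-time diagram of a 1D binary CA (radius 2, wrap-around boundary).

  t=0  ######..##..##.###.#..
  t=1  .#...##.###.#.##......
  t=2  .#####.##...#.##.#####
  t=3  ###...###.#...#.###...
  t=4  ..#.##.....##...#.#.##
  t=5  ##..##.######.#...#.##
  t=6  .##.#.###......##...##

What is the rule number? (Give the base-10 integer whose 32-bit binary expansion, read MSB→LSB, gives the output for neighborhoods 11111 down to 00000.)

451383643

  ##### -> .   bit 31 = 0  t=0,i=2
  ####. -> .   bit 30 = 0  t=0,i=4
  ###.# -> .   bit 29 = 0  t=0,i=17
  ###.. -> #   bit 28 = 1  t=0,i=5
  ##.## -> #   bit 27 = 1  t=0,i=14
  ##.#. -> .   bit 26 = 0  t=0,i=18
  ##..# -> #   bit 25 = 1  t=0,i=6
  ##... -> .   bit 24 = 0  t=1,i=16
  #.### -> #   bit 23 = 1  t=0,i=15
  #.##. -> #   bit 22 = 1  t=1,i=14
  #.#.# -> #   bit 21 = 1  t=1,i=12
  #.#.. -> .   bit 20 = 0  t=0,i=19
  #..## -> .   bit 19 = 0  t=0,i=7
  #..#. -> #   bit 18 = 1  t=4,i=1
  #...# -> #   bit 17 = 1  t=1,i=3
  #.... -> #   bit 16 = 1  t=1,i=17
  .#### -> #   bit 15 = 1  t=0,i=1
  .###. -> .   bit 14 = 0  t=0,i=16
  .##.# -> .   bit 13 = 0  t=0,i=13
  .##.. -> #   bit 12 = 1  t=0,i=9
  .#.## -> .   bit 11 = 0  t=1,i=13
  .#.#. -> .   bit 10 = 0  t=4,i=17
  .#..# -> .   bit 9 = 0  t=0,i=20
  .#... -> #   bit 8 = 1  t=1,i=2
  ..### -> .   bit 7 = 0  t=0,i=0
  ..##. -> #   bit 6 = 1  t=0,i=8
  ..#.# -> .   bit 5 = 0  t=2,i=12
  ..#.. -> #   bit 4 = 1  t=1,i=1
  ...## -> #   bit 3 = 1  t=1,i=4
  ...#. -> .   bit 2 = 0  t=1,i=0
  ....# -> #   bit 1 = 1  t=1,i=21
  ..... -> #   bit 0 = 1  t=1,i=18
  bits 00011010111001111001000101011011 = 451383643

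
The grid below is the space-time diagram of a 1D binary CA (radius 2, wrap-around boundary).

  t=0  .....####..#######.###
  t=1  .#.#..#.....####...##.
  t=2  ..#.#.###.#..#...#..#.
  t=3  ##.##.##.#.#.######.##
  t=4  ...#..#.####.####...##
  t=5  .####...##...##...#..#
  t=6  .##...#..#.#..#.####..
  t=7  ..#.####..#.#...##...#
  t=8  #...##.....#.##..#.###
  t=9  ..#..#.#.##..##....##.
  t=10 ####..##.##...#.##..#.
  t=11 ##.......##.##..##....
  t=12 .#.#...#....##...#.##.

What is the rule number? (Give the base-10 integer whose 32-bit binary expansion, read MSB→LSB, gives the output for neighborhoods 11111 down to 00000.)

2229524246

  [31] ##### => #  t=0,i=13
  [30] ####. => .  t=0,i=7
  [29] ###.# => .  t=0,i=17
  [28] ###.. => .  t=0,i=8
  [27] ##.## => .  t=0,i=18
  [26] ##.#. => #  t=2,i=9
  [25] ##..# => .  t=0,i=9
  [24] ##... => .  t=0,i=0
  [23] #.### => #  t=0,i=19
  [22] #.##. => #  t=3,i=3
  [21] #.#.# => #  t=2,i=4
  [20] #.#.. => .  t=1,i=3
  [19] #..## => .  t=0,i=10
  [18] #..#. => .  t=1,i=0
  [17] #...# => #  t=1,i=17
  [16] #.... => #  t=0,i=1
  [15] .#### => #  t=0,i=6
  [14] .###. => #  t=0,i=20
  [13] .##.# => .  t=3,i=4
  [12] .##.. => #  t=1,i=20
  [11] .#.## => .  t=2,i=5
  [10] .#.#. => #  t=1,i=2
  [9] .#..# => #  t=1,i=4
  [8] .#... => #  t=1,i=7
  [7] ..### => .  t=0,i=5
  [6] ..##. => .  t=1,i=19
  [5] ..#.# => .  t=1,i=1
  [4] ..#.. => #  t=1,i=6
  [3] ...## => .  t=0,i=4
  [2] ...#. => #  t=2,i=1
  [1] ....# => #  t=0,i=3
  [0] ..... => .  t=0,i=2
  bits 10000100111000111101011100010110 = 2229524246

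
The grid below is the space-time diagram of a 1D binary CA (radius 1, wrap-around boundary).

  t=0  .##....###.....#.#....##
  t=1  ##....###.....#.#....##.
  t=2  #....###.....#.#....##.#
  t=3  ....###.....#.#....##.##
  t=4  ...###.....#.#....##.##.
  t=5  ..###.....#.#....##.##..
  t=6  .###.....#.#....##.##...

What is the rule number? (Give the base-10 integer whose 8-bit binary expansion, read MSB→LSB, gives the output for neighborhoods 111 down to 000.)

170

  nb ###: next=#  (t=0,i=8, bit7=1)
  nb ##.: next=.  (t=0,i=2, bit6=0)
  nb #.#: next=#  (t=0,i=0, bit5=1)
  nb #..: next=.  (t=0,i=3, bit4=0)
  nb .##: next=#  (t=0,i=1, bit3=1)
  nb .#.: next=.  (t=0,i=15, bit2=0)
  nb ..#: next=#  (t=0,i=6, bit1=1)
  nb ...: next=.  (t=0,i=4, bit0=0)
  bits 10101010 = 170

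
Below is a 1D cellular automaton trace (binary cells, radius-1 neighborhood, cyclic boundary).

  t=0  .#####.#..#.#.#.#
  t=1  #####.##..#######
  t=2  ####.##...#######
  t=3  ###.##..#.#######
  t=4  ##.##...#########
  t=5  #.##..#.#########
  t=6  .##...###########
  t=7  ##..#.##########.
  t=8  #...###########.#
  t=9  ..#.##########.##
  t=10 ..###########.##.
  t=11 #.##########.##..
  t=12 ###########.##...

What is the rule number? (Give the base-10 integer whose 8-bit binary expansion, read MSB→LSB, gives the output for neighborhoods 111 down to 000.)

  nb ###: next=#  (t=0,i=2, bit7=1)
  nb ##.: next=.  (t=0,i=5, bit6=0)
  nb #.#: next=#  (t=0,i=0, bit5=1)
  nb #..: next=.  (t=0,i=8, bit4=0)
  nb .##: next=#  (t=0,i=1, bit3=1)
  nb .#.: next=#  (t=0,i=7, bit2=1)
  nb ..#: next=.  (t=0,i=9, bit1=0)
  nb ...: next=#  (t=2,i=8, bit0=1)
  bits 10101101 = 173

173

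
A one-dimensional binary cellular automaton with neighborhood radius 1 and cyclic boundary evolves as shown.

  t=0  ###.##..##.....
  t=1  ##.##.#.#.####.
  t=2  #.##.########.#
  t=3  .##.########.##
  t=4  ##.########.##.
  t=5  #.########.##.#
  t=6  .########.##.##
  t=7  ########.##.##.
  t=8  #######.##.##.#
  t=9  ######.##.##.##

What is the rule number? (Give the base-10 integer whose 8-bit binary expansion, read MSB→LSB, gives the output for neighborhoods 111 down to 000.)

189

  ### -> #   bit 7 = 1  t=0,i=1
  ##. -> .   bit 6 = 0  t=0,i=2
  #.# -> #   bit 5 = 1  t=0,i=3
  #.. -> #   bit 4 = 1  t=0,i=6
  .## -> #   bit 3 = 1  t=0,i=0
  .#. -> #   bit 2 = 1  t=1,i=6
  ..# -> .   bit 1 = 0  t=0,i=7
  ... -> #   bit 0 = 1  t=0,i=11
  bits 10111101 = 189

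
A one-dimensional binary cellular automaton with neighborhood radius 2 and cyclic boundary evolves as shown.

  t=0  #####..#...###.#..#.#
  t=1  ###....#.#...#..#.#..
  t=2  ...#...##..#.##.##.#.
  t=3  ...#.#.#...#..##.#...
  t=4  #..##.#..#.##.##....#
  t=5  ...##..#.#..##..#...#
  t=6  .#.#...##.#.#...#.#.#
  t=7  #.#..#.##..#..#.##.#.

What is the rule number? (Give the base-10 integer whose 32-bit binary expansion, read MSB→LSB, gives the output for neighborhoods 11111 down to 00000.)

2835523185

  #####|#  b31=1 t=0,i=1
  ####.|.  b30=0 t=0,i=3
  ###.#|#  b29=1 t=0,i=13
  ###..|.  b28=0 t=0,i=4
  ##.##|#  b27=1 t=2,i=15
  ##.#.|.  b26=0 t=0,i=14
  ##..#|.  b25=0 t=0,i=5
  ##...|#  b24=1 t=1,i=3
  #.###|.  b23=0 t=0,i=20
  #.##.|.  b22=0 t=2,i=13
  #.#.#|.  b21=0 t=3,i=5
  #.#..|.  b20=0 t=0,i=15
  #..##|.  b19=0 t=1,i=20
  #..#.|.  b18=0 t=0,i=6
  #...#|#  b17=1 t=0,i=9
  #....|.  b16=0 t=1,i=4
  .####|#  b15=1 t=0,i=0
  .###.|.  b14=0 t=0,i=12
  .##.#|#  b13=1 t=2,i=14
  .##..|.  b12=0 t=2,i=8
  .#.##|.  b11=0 t=0,i=19
  .#.#.|#  b10=1 t=1,i=8
  .#..#|#  b9=1 t=0,i=16
  .#...|.  b8=0 t=0,i=8
  ..###|.  b7=0 t=0,i=11
  ..##.|#  b6=1 t=2,i=7
  ..#.#|#  b5=1 t=0,i=18
  ..#..|#  b4=1 t=0,i=7
  ...##|.  b3=0 t=0,i=10
  ...#.|.  b2=0 t=1,i=6
  ....#|.  b1=0 t=1,i=5
  .....|#  b0=1 t=3,i=0
  bits 10101001000000101010011001110001 = 2835523185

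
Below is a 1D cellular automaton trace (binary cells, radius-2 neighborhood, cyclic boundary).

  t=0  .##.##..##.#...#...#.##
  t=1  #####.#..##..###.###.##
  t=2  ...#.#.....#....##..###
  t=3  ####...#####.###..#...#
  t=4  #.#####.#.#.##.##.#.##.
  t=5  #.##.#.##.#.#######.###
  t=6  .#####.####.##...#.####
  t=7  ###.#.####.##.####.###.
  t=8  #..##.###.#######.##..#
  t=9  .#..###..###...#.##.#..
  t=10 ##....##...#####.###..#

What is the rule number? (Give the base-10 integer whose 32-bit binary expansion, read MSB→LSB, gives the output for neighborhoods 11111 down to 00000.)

  [31] ##### => .  t=1,i=0
  [30] ####. => #  t=1,i=3
  [29] ###.# => .  t=1,i=4
  [28] ###.. => #  t=2,i=22
  [27] ##.## => #  t=0,i=0
  [26] ##.#. => #  t=0,i=10
  [25] ##..# => #  t=0,i=6
  [24] ##... => #  t=2,i=0
  [23] #.### => #  t=1,i=17
  [22] #.##. => #  t=0,i=1
  [21] #.#.# => #  t=4,i=0
  [20] #.#.. => .  t=0,i=11
  [19] #..## => .  t=0,i=7
  [18] #..#. => .  t=3,i=17
  [17] #...# => #  t=0,i=13
  [16] #.... => #  t=2,i=7
  [15] .#### => #  t=1,i=22
  [14] .###. => .  t=1,i=14
  [13] .##.# => #  t=0,i=2
  [12] .##.. => .  t=0,i=5
  [11] .#.## => .  t=0,i=20
  [10] .#.#. => .  t=2,i=4
  [9] .#..# => .  t=1,i=7
  [8] .#... => .  t=0,i=12
  [7] ..### => .  t=1,i=13
  [6] ..##. => .  t=0,i=8
  [5] ..#.# => #  t=0,i=19
  [4] ..#.. => #  t=0,i=15
  [3] ...## => #  t=2,i=15
  [2] ...#. => #  t=0,i=14
  [1] ....# => #  t=2,i=9
  [0] ..... => #  t=2,i=8
  bits 01011111111000111010000000111111 = 1608753215

1608753215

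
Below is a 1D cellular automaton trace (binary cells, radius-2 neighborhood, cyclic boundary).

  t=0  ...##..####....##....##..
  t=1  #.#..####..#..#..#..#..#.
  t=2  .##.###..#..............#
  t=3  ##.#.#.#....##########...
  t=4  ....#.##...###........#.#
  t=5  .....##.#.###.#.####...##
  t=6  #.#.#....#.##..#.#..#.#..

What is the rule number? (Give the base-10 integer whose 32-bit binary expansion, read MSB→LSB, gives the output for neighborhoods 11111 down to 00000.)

  ##### -> .   bit 31 = 0  t=3,i=14
  ####. -> .   bit 30 = 0  t=0,i=9
  ###.# -> #   bit 29 = 1  t=5,i=12
  ###.. -> .   bit 28 = 0  t=0,i=10
  ##.## -> #   bit 27 = 1  t=2,i=3
  ##.#. -> .   bit 26 = 0  t=3,i=2
  ##..# -> #   bit 25 = 1  t=0,i=5
  ##... -> #   bit 24 = 1  t=0,i=11
  #.### -> .   bit 23 = 0  t=2,i=4
  #.##. -> #   bit 22 = 1  t=2,i=1
  #.#.# -> .   bit 21 = 0  t=1,i=0
  #.#.. -> #   bit 20 = 1  t=1,i=2
  #..## -> #   bit 19 = 1  t=0,i=6
  #..#. -> .   bit 18 = 0  t=1,i=10
  #...# -> .   bit 17 = 0  t=3,i=23
  #.... -> .   bit 16 = 0  t=0,i=12
  .#### -> #   bit 15 = 1  t=0,i=8
  .###. -> #   bit 14 = 1  t=2,i=5
  .##.# -> .   bit 13 = 0  t=2,i=2
  .##.. -> .   bit 12 = 0  t=0,i=4
  .#.## -> #   bit 11 = 1  t=2,i=0
  .#.#. -> #   bit 10 = 1  t=1,i=1
  .#..# -> .   bit 9 = 0  t=1,i=3
  .#... -> .   bit 8 = 0  t=2,i=10
  ..### -> #   bit 7 = 1  t=0,i=7
  ..##. -> .   bit 6 = 0  t=0,i=3
  ..#.# -> .   bit 5 = 0  t=1,i=23
  ..#.. -> .   bit 4 = 0  t=1,i=11
  ...## -> #   bit 3 = 1  t=0,i=2
  ...#. -> .   bit 2 = 0  t=2,i=23
  ....# -> .   bit 1 = 0  t=0,i=1
  ..... -> #   bit 0 = 1  t=0,i=0
  bits 00101011010110001100110010001001 = 727239817

727239817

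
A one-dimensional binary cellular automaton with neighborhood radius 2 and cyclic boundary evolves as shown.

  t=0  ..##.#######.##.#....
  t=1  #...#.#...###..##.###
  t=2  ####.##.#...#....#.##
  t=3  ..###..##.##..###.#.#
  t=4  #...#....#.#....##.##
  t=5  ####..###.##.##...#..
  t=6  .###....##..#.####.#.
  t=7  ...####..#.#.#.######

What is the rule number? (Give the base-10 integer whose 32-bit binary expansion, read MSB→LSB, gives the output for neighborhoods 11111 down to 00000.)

2098699783

  ##### -> .   bit 31 = 0  t=0,i=7
  ####. -> #   bit 30 = 1  t=0,i=10
  ###.# -> #   bit 29 = 1  t=0,i=11
  ###.. -> #   bit 28 = 1  t=1,i=0
  ##.## -> #   bit 27 = 1  t=0,i=4
  ##.#. -> #   bit 26 = 1  t=0,i=15
  ##..# -> .   bit 25 = 0  t=1,i=13
  ##... -> #   bit 24 = 1  t=1,i=1
  #.### -> .   bit 23 = 0  t=0,i=5
  #.##. -> .   bit 22 = 0  t=0,i=13
  #.#.# -> .   bit 21 = 0  t=3,i=18
  #.#.. -> #   bit 20 = 1  t=0,i=16
  #..## -> .   bit 19 = 0  t=1,i=14
  #..#. -> #   bit 18 = 1  t=6,i=11
  #...# -> #   bit 17 = 1  t=1,i=2
  #.... -> #   bit 16 = 1  t=0,i=18
  .#### -> #   bit 15 = 1  t=0,i=6
  .###. -> .   bit 14 = 0  t=1,i=11
  .##.# -> .   bit 13 = 0  t=0,i=3
  .##.. -> #   bit 12 = 1  t=3,i=11
  .#.## -> #   bit 11 = 1  t=2,i=18
  .#.#. -> #   bit 10 = 1  t=1,i=5
  .#..# -> #   bit 9 = 1  t=3,i=0
  .#... -> .   bit 8 = 0  t=0,i=17
  ..### -> .   bit 7 = 0  t=1,i=10
  ..##. -> .   bit 6 = 0  t=0,i=2
  ..#.# -> .   bit 5 = 0  t=1,i=4
  ..#.. -> .   bit 4 = 0  t=2,i=12
  ...## -> .   bit 3 = 0  t=0,i=1
  ...#. -> #   bit 2 = 1  t=1,i=3
  ....# -> #   bit 1 = 1  t=0,i=0
  ..... -> #   bit 0 = 1  t=0,i=19
  bits 01111101000101111001111000000111 = 2098699783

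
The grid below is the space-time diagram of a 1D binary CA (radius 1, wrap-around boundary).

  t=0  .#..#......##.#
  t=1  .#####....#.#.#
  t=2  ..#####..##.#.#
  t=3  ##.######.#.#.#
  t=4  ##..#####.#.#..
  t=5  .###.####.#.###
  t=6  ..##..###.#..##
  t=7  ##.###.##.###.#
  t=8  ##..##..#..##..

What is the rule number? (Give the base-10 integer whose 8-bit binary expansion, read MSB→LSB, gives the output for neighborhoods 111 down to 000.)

214

  nb ###: next=#  (t=1,i=2, bit7=1)
  nb ##.: next=#  (t=0,i=12, bit6=1)
  nb #.#: next=.  (t=0,i=0, bit5=0)
  nb #..: next=#  (t=0,i=2, bit4=1)
  nb .##: next=.  (t=0,i=11, bit3=0)
  nb .#.: next=#  (t=0,i=1, bit2=1)
  nb ..#: next=#  (t=0,i=3, bit1=1)
  nb ...: next=.  (t=0,i=6, bit0=0)
  bits 11010110 = 214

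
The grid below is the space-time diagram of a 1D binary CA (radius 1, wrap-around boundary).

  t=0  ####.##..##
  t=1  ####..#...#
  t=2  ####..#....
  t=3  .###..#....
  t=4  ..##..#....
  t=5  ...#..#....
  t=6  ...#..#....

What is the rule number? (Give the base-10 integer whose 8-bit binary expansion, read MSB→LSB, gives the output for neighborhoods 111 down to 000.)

196

  [7] ### => #  t=0,i=0
  [6] ##. => #  t=0,i=3
  [5] #.# => .  t=0,i=4
  [4] #.. => .  t=0,i=7
  [3] .## => .  t=0,i=5
  [2] .#. => #  t=1,i=6
  [1] ..# => .  t=0,i=8
  [0] ... => .  t=1,i=8
  bits 11000100 = 196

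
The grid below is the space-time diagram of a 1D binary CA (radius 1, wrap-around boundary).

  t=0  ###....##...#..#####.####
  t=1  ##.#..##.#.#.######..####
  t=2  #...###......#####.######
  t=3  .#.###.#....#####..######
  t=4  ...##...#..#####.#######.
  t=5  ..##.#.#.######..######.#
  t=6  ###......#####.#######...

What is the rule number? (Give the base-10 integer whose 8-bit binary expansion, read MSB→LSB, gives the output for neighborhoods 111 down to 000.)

  ###|#  b7=1 t=0,i=0
  ##.|.  b6=0 t=0,i=2
  #.#|.  b5=0 t=0,i=20
  #..|#  b4=1 t=0,i=3
  .##|#  b3=1 t=0,i=7
  .#.|.  b2=0 t=0,i=12
  ..#|#  b1=1 t=0,i=6
  ...|.  b0=0 t=0,i=4
  bits 10011010 = 154

154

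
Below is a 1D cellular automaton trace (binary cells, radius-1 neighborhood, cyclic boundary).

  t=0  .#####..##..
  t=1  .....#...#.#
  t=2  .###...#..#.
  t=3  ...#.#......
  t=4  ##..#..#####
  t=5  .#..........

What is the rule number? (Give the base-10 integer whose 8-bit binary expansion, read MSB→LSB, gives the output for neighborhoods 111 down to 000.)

  [7] ### => .  t=0,i=2
  [6] ##. => #  t=0,i=5
  [5] #.# => #  t=1,i=10
  [4] #.. => .  t=0,i=6
  [3] .## => .  t=0,i=1
  [2] .#. => .  t=1,i=5
  [1] ..# => .  t=0,i=0
  [0] ... => #  t=0,i=11
  bits 01100001 = 97

97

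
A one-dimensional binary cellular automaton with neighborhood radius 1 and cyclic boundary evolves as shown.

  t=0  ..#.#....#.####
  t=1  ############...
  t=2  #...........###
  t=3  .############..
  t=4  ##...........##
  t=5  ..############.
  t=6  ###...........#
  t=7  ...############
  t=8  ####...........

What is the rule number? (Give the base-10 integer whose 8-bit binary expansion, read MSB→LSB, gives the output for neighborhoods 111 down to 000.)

  ###|.  b7=0 t=0,i=12
  ##.|.  b6=0 t=0,i=14
  #.#|#  b5=1 t=0,i=3
  #..|#  b4=1 t=0,i=0
  .##|#  b3=1 t=0,i=11
  .#.|#  b2=1 t=0,i=2
  ..#|#  b1=1 t=0,i=1
  ...|#  b0=1 t=0,i=6
  bits 00111111 = 63

63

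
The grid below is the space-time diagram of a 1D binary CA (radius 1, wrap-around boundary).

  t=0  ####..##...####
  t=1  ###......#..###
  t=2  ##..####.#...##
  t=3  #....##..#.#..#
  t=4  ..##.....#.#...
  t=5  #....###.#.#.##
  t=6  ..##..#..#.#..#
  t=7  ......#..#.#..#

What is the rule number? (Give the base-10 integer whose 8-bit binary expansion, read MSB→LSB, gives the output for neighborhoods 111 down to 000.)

133

  ###|#  b7=1 t=0,i=0
  ##.|.  b6=0 t=0,i=3
  #.#|.  b5=0 t=2,i=8
  #..|.  b4=0 t=0,i=4
  .##|.  b3=0 t=0,i=6
  .#.|#  b2=1 t=1,i=9
  ..#|.  b1=0 t=0,i=5
  ...|#  b0=1 t=0,i=9
  bits 10000101 = 133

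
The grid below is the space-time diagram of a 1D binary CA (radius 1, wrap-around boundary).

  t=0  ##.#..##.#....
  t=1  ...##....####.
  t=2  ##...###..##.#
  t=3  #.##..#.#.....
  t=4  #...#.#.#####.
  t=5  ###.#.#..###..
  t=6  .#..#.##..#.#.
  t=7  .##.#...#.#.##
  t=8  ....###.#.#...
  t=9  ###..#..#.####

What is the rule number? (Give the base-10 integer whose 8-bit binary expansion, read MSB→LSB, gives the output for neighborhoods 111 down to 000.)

  [7] ### => #  t=1,i=10
  [6] ##. => .  t=0,i=1
  [5] #.# => .  t=0,i=2
  [4] #.. => #  t=0,i=4
  [3] .## => .  t=0,i=0
  [2] .#. => #  t=0,i=3
  [1] ..# => .  t=0,i=5
  [0] ... => #  t=0,i=11
  bits 10010101 = 149

149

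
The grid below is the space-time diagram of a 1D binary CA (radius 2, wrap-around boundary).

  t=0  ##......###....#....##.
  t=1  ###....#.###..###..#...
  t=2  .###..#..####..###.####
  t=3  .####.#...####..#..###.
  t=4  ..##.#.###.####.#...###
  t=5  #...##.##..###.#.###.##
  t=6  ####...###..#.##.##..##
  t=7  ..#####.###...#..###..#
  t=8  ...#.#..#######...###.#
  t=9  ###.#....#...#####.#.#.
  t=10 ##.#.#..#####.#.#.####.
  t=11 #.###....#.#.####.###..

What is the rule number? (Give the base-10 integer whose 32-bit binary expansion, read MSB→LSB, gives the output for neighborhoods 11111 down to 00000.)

1474483484

  ##### -> .   bit 31 = 0  t=6,i=0
  ####. -> #   bit 30 = 1  t=2,i=11
  ###.# -> .   bit 29 = 0  t=2,i=17
  ###.. -> #   bit 28 = 1  t=0,i=10
  ##.## -> .   bit 27 = 0  t=0,i=22
  ##.#. -> #   bit 26 = 1  t=3,i=5
  ##..# -> #   bit 25 = 1  t=1,i=12
  ##... -> #   bit 24 = 1  t=0,i=2
  #.### -> #   bit 23 = 1  t=1,i=9
  #.##. -> #   bit 22 = 1  t=0,i=0
  #.#.# -> #   bit 21 = 1  t=4,i=5
  #.#.. -> .   bit 20 = 0  t=3,i=6
  #..## -> .   bit 19 = 0  t=1,i=13
  #..#. -> .   bit 18 = 0  t=1,i=18
  #...# -> #   bit 17 = 1  t=1,i=21
  #.... -> .   bit 16 = 0  t=0,i=3
  .#### -> #   bit 15 = 1  t=2,i=10
  .###. -> #   bit 14 = 1  t=0,i=9
  .##.# -> .   bit 13 = 0  t=0,i=21
  .##.. -> #   bit 12 = 1  t=0,i=1
  .#.## -> .   bit 11 = 0  t=1,i=8
  .#.#. -> #   bit 10 = 1  t=8,i=4
  .#..# -> .   bit 9 = 0  t=2,i=7
  .#... -> #   bit 8 = 1  t=0,i=16
  ..### -> .   bit 7 = 0  t=0,i=8
  ..##. -> .   bit 6 = 0  t=0,i=20
  ..#.# -> .   bit 5 = 0  t=1,i=7
  ..#.. -> #   bit 4 = 1  t=0,i=15
  ...## -> #   bit 3 = 1  t=0,i=7
  ...#. -> #   bit 2 = 1  t=0,i=14
  ....# -> .   bit 1 = 0  t=0,i=6
  ..... -> .   bit 0 = 0  t=0,i=4
  bits 01010111111000101101010100011100 = 1474483484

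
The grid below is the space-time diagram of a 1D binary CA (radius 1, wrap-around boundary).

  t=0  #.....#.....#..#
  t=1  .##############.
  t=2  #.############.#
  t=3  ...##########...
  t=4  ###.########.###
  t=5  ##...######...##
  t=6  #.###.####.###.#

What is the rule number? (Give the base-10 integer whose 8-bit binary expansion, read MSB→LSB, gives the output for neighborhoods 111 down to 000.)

151

  nb ###: next=#  (t=1,i=2, bit7=1)
  nb ##.: next=.  (t=0,i=0, bit6=0)
  nb #.#: next=.  (t=2,i=1, bit5=0)
  nb #..: next=#  (t=0,i=1, bit4=1)
  nb .##: next=.  (t=0,i=15, bit3=0)
  nb .#.: next=#  (t=0,i=6, bit2=1)
  nb ..#: next=#  (t=0,i=5, bit1=1)
  nb ...: next=#  (t=0,i=2, bit0=1)
  bits 10010111 = 151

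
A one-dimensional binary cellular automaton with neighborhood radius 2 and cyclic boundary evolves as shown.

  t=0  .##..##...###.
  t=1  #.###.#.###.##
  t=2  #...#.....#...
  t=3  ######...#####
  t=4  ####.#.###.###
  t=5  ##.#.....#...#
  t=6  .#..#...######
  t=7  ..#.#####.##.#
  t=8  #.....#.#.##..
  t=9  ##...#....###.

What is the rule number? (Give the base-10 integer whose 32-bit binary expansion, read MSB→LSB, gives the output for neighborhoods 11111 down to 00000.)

2991207324

  nb #####: next=#  (t=3,i=0, bit31=1)
  nb ####.: next=.  (t=3,i=4, bit30=0)
  nb ###.#: next=#  (t=1,i=0, bit29=1)
  nb ###..: next=#  (t=0,i=12, bit28=1)
  nb ##.##: next=.  (t=1,i=1, bit27=0)
  nb ##.#.: next=.  (t=1,i=5, bit26=0)
  nb ##..#: next=#  (t=0,i=3, bit25=1)
  nb ##...: next=.  (t=0,i=7, bit24=0)
  nb #.###: next=.  (t=1,i=2, bit23=0)
  nb #.##.: next=#  (t=7,i=10, bit22=1)
  nb #.#.#: next=.  (t=1,i=6, bit21=0)
  nb #.#..: next=.  (t=5,i=3, bit20=0)
  nb #..##: next=#  (t=0,i=0, bit19=1)
  nb #..#.: next=.  (t=6,i=3, bit18=0)
  nb #...#: next=#  (t=0,i=8, bit17=1)
  nb #....: next=.  (t=2,i=6, bit16=0)
  nb .####: next=.  (t=3,i=10, bit15=0)
  nb .###.: next=.  (t=0,i=11, bit14=0)
  nb .##.#: next=#  (t=7,i=11, bit13=1)
  nb .##..: next=#  (t=0,i=2, bit12=1)
  nb .#.##: next=.  (t=1,i=7, bit11=0)
  nb .#.#.: next=.  (t=8,i=7, bit10=0)
  nb .#..#: next=#  (t=6,i=2, bit9=1)
  nb .#...: next=#  (t=2,i=1, bit8=1)
  nb ..###: next=#  (t=0,i=10, bit7=1)
  nb ..##.: next=.  (t=0,i=1, bit6=0)
  nb ..#.#: next=.  (t=7,i=2, bit5=0)
  nb ..#..: next=#  (t=2,i=0, bit4=1)
  nb ...##: next=#  (t=0,i=9, bit3=1)
  nb ...#.: next=#  (t=2,i=3, bit2=1)
  nb ....#: next=.  (t=2,i=8, bit1=0)
  nb .....: next=.  (t=2,i=7, bit0=0)
  bits 10110010010010100011001110011100 = 2991207324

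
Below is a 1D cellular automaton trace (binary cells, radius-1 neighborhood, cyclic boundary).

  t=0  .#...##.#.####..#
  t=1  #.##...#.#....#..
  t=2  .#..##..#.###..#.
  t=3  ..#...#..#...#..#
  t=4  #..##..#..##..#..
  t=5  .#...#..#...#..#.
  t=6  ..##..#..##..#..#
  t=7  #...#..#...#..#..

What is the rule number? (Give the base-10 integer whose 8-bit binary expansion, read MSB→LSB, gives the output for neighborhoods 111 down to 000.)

49

  ### -> .   bit 7 = 0  t=0,i=11
  ##. -> .   bit 6 = 0  t=0,i=6
  #.# -> #   bit 5 = 1  t=0,i=0
  #.. -> #   bit 4 = 1  t=0,i=2
  .## -> .   bit 3 = 0  t=0,i=5
  .#. -> .   bit 2 = 0  t=0,i=1
  ..# -> .   bit 1 = 0  t=0,i=4
  ... -> #   bit 0 = 1  t=0,i=3
  bits 00110001 = 49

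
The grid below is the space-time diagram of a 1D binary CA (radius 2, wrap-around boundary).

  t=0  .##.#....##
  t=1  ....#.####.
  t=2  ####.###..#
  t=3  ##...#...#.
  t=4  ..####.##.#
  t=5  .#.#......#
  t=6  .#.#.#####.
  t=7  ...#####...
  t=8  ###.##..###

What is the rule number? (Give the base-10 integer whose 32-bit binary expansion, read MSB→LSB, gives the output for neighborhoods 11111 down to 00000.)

2176551007

  #####|#  b31=1 t=2,i=1
  ####.|.  b30=0 t=1,i=8
  ###.#|.  b29=0 t=2,i=3
  ###..|.  b28=0 t=1,i=9
  ##.##|.  b27=0 t=0,i=0
  ##.#.|.  b26=0 t=0,i=3
  ##..#|.  b25=0 t=2,i=8
  ##...|#  b24=1 t=1,i=10
  #.###|#  b23=1 t=1,i=6
  #.##.|.  b22=0 t=0,i=1
  #.#.#|#  b21=1 t=5,i=1
  #.#..|#  b20=1 t=0,i=4
  #..##|#  b19=1 t=2,i=9
  #..#.|.  b18=0 t=6,i=0
  #...#|#  b17=1 t=3,i=3
  #....|#  b16=1 t=0,i=6
  .####|#  b15=1 t=1,i=7
  .###.|.  b14=0 t=2,i=6
  .##.#|.  b13=0 t=0,i=2
  .##..|.  b12=0 t=3,i=1
  .#.##|#  b11=1 t=1,i=5
  .#.#.|.  b10=0 t=5,i=0
  .#..#|.  b9=0 t=4,i=0
  .#...|.  b8=0 t=0,i=5
  ..###|.  b7=0 t=2,i=10
  ..##.|#  b6=1 t=0,i=9
  ..#.#|.  b5=0 t=1,i=4
  ..#..|#  b4=1 t=3,i=5
  ...##|#  b3=1 t=0,i=8
  ...#.|#  b2=1 t=1,i=3
  ....#|#  b1=1 t=0,i=7
  .....|#  b0=1 t=1,i=1
  bits 10000001101110111000100001011111 = 2176551007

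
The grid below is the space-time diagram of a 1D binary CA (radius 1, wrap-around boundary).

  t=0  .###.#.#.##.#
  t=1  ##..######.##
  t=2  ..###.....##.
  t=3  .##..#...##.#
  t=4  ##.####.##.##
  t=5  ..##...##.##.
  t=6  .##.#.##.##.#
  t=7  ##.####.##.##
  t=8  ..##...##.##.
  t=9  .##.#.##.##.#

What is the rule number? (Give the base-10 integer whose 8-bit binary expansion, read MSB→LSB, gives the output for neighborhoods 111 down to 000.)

  ###|.  b7=0 t=0,i=2
  ##.|.  b6=0 t=0,i=3
  #.#|#  b5=1 t=0,i=0
  #..|#  b4=1 t=1,i=2
  .##|#  b3=1 t=0,i=1
  .#.|#  b2=1 t=0,i=5
  ..#|#  b1=1 t=1,i=3
  ...|.  b0=0 t=2,i=0
  bits 00111110 = 62

62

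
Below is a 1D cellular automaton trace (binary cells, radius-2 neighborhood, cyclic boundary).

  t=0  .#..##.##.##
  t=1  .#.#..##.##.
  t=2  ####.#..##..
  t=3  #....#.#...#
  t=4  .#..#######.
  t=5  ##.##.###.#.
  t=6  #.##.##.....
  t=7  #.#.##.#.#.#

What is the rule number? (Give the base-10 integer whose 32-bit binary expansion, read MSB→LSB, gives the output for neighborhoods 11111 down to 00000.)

  ##### -> #   bit 31 = 1  t=4,i=6
  ####. -> .   bit 30 = 0  t=2,i=2
  ###.# -> .   bit 29 = 0  t=2,i=3
  ###.. -> #   bit 28 = 1  t=4,i=10
  ##.## -> #   bit 27 = 1  t=0,i=6
  ##.#. -> .   bit 26 = 0  t=0,i=0
  ##..# -> .   bit 25 = 0  t=1,i=11
  ##... -> #   bit 24 = 1  t=3,i=1
  #.### -> #   bit 23 = 1  t=5,i=6
  #.##. -> #   bit 22 = 1  t=0,i=7
  #.#.# -> .   bit 21 = 0  t=5,i=10
  #.#.. -> #   bit 20 = 1  t=0,i=1
  #..## -> #   bit 19 = 1  t=0,i=3
  #..#. -> #   bit 18 = 1  t=1,i=0
  #...# -> #   bit 17 = 1  t=3,i=9
  #.... -> .   bit 16 = 0  t=3,i=2
  .#### -> .   bit 15 = 0  t=2,i=1
  .###. -> .   bit 14 = 0  t=5,i=7
  .##.# -> .   bit 13 = 0  t=0,i=5
  .##.. -> .   bit 12 = 0  t=1,i=10
  .#.## -> .   bit 11 = 0  t=5,i=11
  .#.#. -> #   bit 10 = 1  t=1,i=2
  .#..# -> .   bit 9 = 0  t=0,i=2
  .#... -> #   bit 8 = 1  t=3,i=8
  ..### -> #   bit 7 = 1  t=2,i=0
  ..##. -> .   bit 6 = 0  t=0,i=4
  ..#.# -> #   bit 5 = 1  t=1,i=1
  ..#.. -> #   bit 4 = 1  t=4,i=1
  ...## -> #   bit 3 = 1  t=3,i=10
  ...#. -> #   bit 2 = 1  t=3,i=4
  ....# -> .   bit 1 = 0  t=3,i=3
  ..... -> #   bit 0 = 1  t=6,i=9
  bits 10011001110111100000010110111101 = 2581464509

2581464509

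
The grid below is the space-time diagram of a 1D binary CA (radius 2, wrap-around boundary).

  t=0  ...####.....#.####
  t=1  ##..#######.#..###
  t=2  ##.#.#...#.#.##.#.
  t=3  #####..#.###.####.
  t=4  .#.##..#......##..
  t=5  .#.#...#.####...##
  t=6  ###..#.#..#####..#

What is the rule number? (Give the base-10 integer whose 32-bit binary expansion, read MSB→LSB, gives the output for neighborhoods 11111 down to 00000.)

  [31] ##### => .  t=1,i=6
  [30] ####. => #  t=0,i=5
  [29] ###.# => .  t=1,i=10
  [28] ###.. => #  t=0,i=6
  [27] ##.## => .  t=3,i=12
  [26] ##.#. => #  t=1,i=11
  [25] ##..# => .  t=1,i=2
  [24] ##... => #  t=0,i=0
  [23] #.### => .  t=0,i=14
  [22] #.##. => #  t=2,i=0
  [21] #.#.# => #  t=2,i=3
  [20] #.#.. => .  t=1,i=12
  [19] #..## => #  t=1,i=3
  [18] #..#. => .  t=3,i=6
  [17] #...# => #  t=0,i=1
  [16] #.... => #  t=0,i=8
  [15] .#### => #  t=0,i=4
  [14] .###. => .  t=3,i=10
  [13] .##.# => #  t=2,i=1
  [12] .##.. => .  t=4,i=4
  [11] .#.## => .  t=0,i=13
  [10] .#.#. => #  t=2,i=4
  [9] .#..# => #  t=1,i=13
  [8] .#... => .  t=2,i=6
  [7] ..### => .  t=0,i=3
  [6] ..##. => .  t=4,i=14
  [5] ..#.# => #  t=0,i=12
  [4] ..#.. => #  t=4,i=7
  [3] ...## => .  t=0,i=2
  [2] ...#. => .  t=0,i=11
  [1] ....# => #  t=0,i=10
  [0] ..... => #  t=0,i=9
  bits 01010101011010111010011000110011 = 1433118259

1433118259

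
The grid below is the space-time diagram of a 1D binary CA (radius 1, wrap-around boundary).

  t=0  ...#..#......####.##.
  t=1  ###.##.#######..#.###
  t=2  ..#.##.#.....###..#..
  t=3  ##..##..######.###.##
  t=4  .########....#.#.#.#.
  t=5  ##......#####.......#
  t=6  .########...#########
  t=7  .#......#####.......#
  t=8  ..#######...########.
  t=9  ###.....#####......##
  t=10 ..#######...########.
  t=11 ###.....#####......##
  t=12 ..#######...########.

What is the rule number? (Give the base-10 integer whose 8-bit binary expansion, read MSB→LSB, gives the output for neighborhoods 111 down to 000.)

91

  nb ###: next=.  (t=0,i=14, bit7=0)
  nb ##.: next=#  (t=0,i=16, bit6=1)
  nb #.#: next=.  (t=0,i=17, bit5=0)
  nb #..: next=#  (t=0,i=4, bit4=1)
  nb .##: next=#  (t=0,i=13, bit3=1)
  nb .#.: next=.  (t=0,i=3, bit2=0)
  nb ..#: next=#  (t=0,i=2, bit1=1)
  nb ...: next=#  (t=0,i=0, bit0=1)
  bits 01011011 = 91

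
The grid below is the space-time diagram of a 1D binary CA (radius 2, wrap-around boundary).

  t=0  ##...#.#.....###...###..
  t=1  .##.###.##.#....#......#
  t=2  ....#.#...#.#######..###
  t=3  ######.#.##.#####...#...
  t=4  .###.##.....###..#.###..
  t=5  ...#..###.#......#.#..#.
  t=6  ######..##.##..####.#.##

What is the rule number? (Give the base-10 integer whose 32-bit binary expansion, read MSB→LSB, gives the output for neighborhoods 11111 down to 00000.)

  nb #####: next=#  (t=2,i=14, bit31=1)
  nb ####.: next=.  (t=2,i=17, bit30=0)
  nb ###.#: next=#  (t=1,i=6, bit29=1)
  nb ###..: next=.  (t=0,i=15, bit28=0)
  nb ##.##: next=.  (t=1,i=3, bit27=0)
  nb ##.#.: next=#  (t=1,i=10, bit26=1)
  nb ##..#: next=.  (t=0,i=22, bit25=0)
  nb ##...: next=#  (t=0,i=2, bit24=1)
  nb #.###: next=#  (t=1,i=4, bit23=1)
  nb #.##.: next=.  (t=1,i=1, bit22=0)
  nb #.#.#: next=.  (t=3,i=7, bit21=0)
  nb #.#..: next=.  (t=0,i=7, bit20=0)
  nb #..##: next=#  (t=0,i=23, bit19=1)
  nb #..#.: next=.  (t=4,i=16, bit18=0)
  nb #...#: next=.  (t=0,i=3, bit17=0)
  nb #....: next=#  (t=0,i=9, bit16=1)
  nb .####: next=#  (t=2,i=13, bit15=1)
  nb .###.: next=.  (t=0,i=14, bit14=0)
  nb .##.#: next=.  (t=1,i=2, bit13=0)
  nb .##..: next=#  (t=0,i=1, bit12=1)
  nb .#.##: next=.  (t=1,i=0, bit11=0)
  nb .#.#.: next=#  (t=0,i=6, bit10=1)
  nb .#..#: next=#  (t=5,i=4, bit9=1)
  nb .#...: next=#  (t=0,i=8, bit8=1)
  nb ..###: next=.  (t=0,i=13, bit7=0)
  nb ..##.: next=.  (t=0,i=0, bit6=0)
  nb ..#.#: next=#  (t=0,i=5, bit5=1)
  nb ..#..: next=#  (t=1,i=16, bit4=1)
  nb ...##: next=.  (t=0,i=12, bit3=0)
  nb ...#.: next=#  (t=0,i=4, bit2=1)
  nb ....#: next=#  (t=0,i=11, bit1=1)
  nb .....: next=.  (t=0,i=10, bit0=0)
  bits 10100101100010011001011100110110 = 2777257782

2777257782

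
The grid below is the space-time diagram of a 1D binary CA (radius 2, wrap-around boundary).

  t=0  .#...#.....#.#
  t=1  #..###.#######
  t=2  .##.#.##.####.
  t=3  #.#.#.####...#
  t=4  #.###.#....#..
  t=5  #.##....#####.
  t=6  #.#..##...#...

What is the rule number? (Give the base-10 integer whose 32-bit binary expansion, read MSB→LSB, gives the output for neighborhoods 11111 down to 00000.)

2330682935

  nb #####: next=#  (t=1,i=9, bit31=1)
  nb ####.: next=.  (t=1,i=13, bit30=0)
  nb ###.#: next=.  (t=1,i=5, bit29=0)
  nb ###..: next=.  (t=1,i=0, bit28=0)
  nb ##.##: next=#  (t=1,i=6, bit27=1)
  nb ##.#.: next=.  (t=2,i=3, bit26=0)
  nb ##..#: next=#  (t=1,i=1, bit25=1)
  nb ##...: next=.  (t=3,i=10, bit24=0)
  nb #.###: next=#  (t=1,i=7, bit23=1)
  nb #.##.: next=#  (t=2,i=6, bit22=1)
  nb #.#.#: next=#  (t=0,i=13, bit21=1)
  nb #.#..: next=.  (t=0,i=1, bit20=0)
  nb #..##: next=#  (t=1,i=2, bit19=1)
  nb #..#.: next=.  (t=4,i=13, bit18=0)
  nb #...#: next=#  (t=0,i=3, bit17=1)
  nb #....: next=#  (t=0,i=7, bit16=1)
  nb .####: next=.  (t=1,i=8, bit15=0)
  nb .###.: next=#  (t=1,i=4, bit14=1)
  nb .##.#: next=#  (t=2,i=2, bit13=1)
  nb .##..: next=.  (t=5,i=3, bit12=0)
  nb .#.##: next=.  (t=2,i=5, bit11=0)
  nb .#.#.: next=#  (t=0,i=0, bit10=1)
  nb .#..#: next=#  (t=4,i=12, bit9=1)
  nb .#...: next=.  (t=0,i=2, bit8=0)
  nb ..###: next=.  (t=1,i=3, bit7=0)
  nb ..##.: next=.  (t=2,i=1, bit6=0)
  nb ..#.#: next=#  (t=0,i=11, bit5=1)
  nb ..#..: next=#  (t=0,i=5, bit4=1)
  nb ...##: next=.  (t=3,i=12, bit3=0)
  nb ...#.: next=#  (t=0,i=4, bit2=1)
  nb ....#: next=#  (t=0,i=9, bit1=1)
  nb .....: next=#  (t=0,i=8, bit0=1)
  bits 10001010111010110110011000110111 = 2330682935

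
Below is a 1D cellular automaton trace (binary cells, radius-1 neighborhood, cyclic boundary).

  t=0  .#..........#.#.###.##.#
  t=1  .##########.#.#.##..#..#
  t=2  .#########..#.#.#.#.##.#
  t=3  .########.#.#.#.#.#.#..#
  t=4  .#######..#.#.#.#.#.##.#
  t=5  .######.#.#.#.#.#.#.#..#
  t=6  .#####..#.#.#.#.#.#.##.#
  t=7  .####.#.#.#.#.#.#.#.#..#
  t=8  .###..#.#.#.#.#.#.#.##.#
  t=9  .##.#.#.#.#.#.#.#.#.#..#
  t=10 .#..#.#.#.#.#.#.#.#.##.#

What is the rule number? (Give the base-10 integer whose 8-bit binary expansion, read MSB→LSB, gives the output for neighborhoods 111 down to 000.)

  ###|#  b7=1 t=0,i=17
  ##.|.  b6=0 t=0,i=18
  #.#|.  b5=0 t=0,i=0
  #..|#  b4=1 t=0,i=2
  .##|#  b3=1 t=0,i=16
  .#.|#  b2=1 t=0,i=1
  ..#|.  b1=0 t=0,i=11
  ...|#  b0=1 t=0,i=3
  bits 10011101 = 157

157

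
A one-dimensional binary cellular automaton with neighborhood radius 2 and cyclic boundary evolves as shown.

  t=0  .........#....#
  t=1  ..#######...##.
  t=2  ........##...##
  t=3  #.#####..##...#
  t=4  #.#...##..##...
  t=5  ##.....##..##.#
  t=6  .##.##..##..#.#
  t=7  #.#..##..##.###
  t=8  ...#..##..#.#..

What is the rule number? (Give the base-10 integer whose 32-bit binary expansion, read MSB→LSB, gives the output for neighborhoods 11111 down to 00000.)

  [31] ##### => .  t=1,i=4
  [30] ####. => .  t=1,i=7
  [29] ###.# => .  t=7,i=0
  [28] ###.. => #  t=1,i=8
  [27] ##.## => .  t=3,i=1
  [26] ##.#. => .  t=7,i=1
  [25] ##..# => #  t=3,i=7
  [24] ##... => #  t=1,i=9
  [23] #.### => #  t=3,i=2
  [22] #.##. => .  t=6,i=1
  [21] #.#.# => #  t=6,i=14
  [20] #.#.. => .  t=4,i=2
  [19] #..## => .  t=3,i=8
  [18] #..#. => .  t=6,i=11
  [17] #...# => .  t=1,i=0
  [16] #.... => .  t=0,i=1
  [15] .#### => .  t=1,i=3
  [14] .###. => .  t=5,i=0
  [13] .##.# => #  t=3,i=0
  [12] .##.. => #  t=1,i=13
  [11] .#.## => #  t=6,i=0
  [10] .#.#. => #  t=4,i=1
  [9] .#..# => #  t=7,i=3
  [8] .#... => .  t=0,i=0
  [7] ..### => .  t=1,i=2
  [6] ..##. => .  t=1,i=12
  [5] ..#.# => #  t=4,i=0
  [4] ..#.. => .  t=0,i=9
  [3] ...## => .  t=1,i=1
  [2] ...#. => #  t=0,i=8
  [1] ....# => #  t=0,i=7
  [0] ..... => #  t=0,i=2
  bits 00010011101000000011111000100111 = 329268775

329268775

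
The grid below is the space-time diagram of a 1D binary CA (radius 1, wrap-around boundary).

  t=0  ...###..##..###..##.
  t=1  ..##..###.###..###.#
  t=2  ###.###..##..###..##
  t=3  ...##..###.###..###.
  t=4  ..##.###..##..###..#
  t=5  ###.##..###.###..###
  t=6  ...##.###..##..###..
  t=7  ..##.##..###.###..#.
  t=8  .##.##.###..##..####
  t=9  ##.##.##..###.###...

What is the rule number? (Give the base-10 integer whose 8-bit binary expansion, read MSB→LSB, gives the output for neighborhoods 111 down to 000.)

  [7] ### => .  t=0,i=4
  [6] ##. => .  t=0,i=5
  [5] #.# => #  t=1,i=9
  [4] #.. => #  t=0,i=6
  [3] .## => #  t=0,i=3
  [2] .#. => #  t=1,i=19
  [1] ..# => #  t=0,i=2
  [0] ... => .  t=0,i=0
  bits 00111110 = 62

62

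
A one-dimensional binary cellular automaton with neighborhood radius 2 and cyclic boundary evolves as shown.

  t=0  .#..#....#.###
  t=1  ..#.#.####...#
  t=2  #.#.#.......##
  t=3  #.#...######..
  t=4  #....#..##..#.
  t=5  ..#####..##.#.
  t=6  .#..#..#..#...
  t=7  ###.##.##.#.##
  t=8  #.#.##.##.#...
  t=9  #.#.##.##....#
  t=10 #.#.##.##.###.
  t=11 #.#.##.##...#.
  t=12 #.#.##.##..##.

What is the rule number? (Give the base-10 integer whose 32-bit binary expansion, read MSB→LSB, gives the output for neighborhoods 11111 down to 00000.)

  [31] ##### => #  t=3,i=8
  [30] ####. => .  t=1,i=8
  [29] ###.# => #  t=0,i=13
  [28] ###.. => .  t=1,i=9
  [27] ##.## => .  t=7,i=3
  [26] ##.#. => .  t=0,i=0
  [25] ##..# => #  t=3,i=12
  [24] ##... => .  t=1,i=10
  [23] #.### => .  t=0,i=11
  [22] #.##. => #  t=7,i=4
  [21] #.#.# => #  t=1,i=4
  [20] #.#.. => .  t=0,i=1
  [19] #..## => .  t=4,i=7
  [18] #..#. => .  t=0,i=3
  [17] #...# => .  t=1,i=11
  [16] #.... => #  t=0,i=6
  [15] .#### => .  t=1,i=7
  [14] .###. => .  t=0,i=12
  [13] .##.# => #  t=5,i=10
  [12] .##.. => #  t=4,i=9
  [11] .#.## => .  t=0,i=10
  [10] .#.#. => .  t=1,i=3
  [9] .#..# => #  t=0,i=2
  [8] .#... => .  t=0,i=5
  [7] ..### => .  t=2,i=12
  [6] ..##. => .  t=4,i=8
  [5] ..#.# => #  t=0,i=9
  [4] ..#.. => #  t=0,i=4
  [3] ...## => #  t=2,i=11
  [2] ...#. => #  t=0,i=8
  [1] ....# => #  t=0,i=7
  [0] ..... => #  t=2,i=7
  bits 10100010011000010011001000111111 = 2724278847

2724278847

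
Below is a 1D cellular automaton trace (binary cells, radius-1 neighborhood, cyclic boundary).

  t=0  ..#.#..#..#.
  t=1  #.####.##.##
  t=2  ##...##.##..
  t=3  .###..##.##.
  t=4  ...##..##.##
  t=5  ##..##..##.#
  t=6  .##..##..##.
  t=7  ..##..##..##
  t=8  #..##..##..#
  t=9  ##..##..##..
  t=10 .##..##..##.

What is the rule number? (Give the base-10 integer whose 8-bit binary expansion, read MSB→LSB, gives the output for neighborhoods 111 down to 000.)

  ### -> .   bit 7 = 0  t=1,i=3
  ##. -> #   bit 6 = 1  t=1,i=0
  #.# -> #   bit 5 = 1  t=0,i=3
  #.. -> #   bit 4 = 1  t=0,i=5
  .## -> .   bit 3 = 0  t=1,i=2
  .#. -> #   bit 2 = 1  t=0,i=2
  ..# -> .   bit 1 = 0  t=0,i=1
  ... -> #   bit 0 = 1  t=0,i=0
  bits 01110101 = 117

117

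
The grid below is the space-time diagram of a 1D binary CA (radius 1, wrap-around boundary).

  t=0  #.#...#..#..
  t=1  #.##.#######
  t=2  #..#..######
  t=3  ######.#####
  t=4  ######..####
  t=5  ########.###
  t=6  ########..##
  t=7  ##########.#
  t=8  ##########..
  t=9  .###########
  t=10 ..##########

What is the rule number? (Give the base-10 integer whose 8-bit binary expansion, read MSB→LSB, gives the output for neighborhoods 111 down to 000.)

214

  ### -> #   bit 7 = 1  t=1,i=6
  ##. -> #   bit 6 = 1  t=1,i=0
  #.# -> .   bit 5 = 0  t=0,i=1
  #.. -> #   bit 4 = 1  t=0,i=3
  .## -> .   bit 3 = 0  t=1,i=2
  .#. -> #   bit 2 = 1  t=0,i=0
  ..# -> #   bit 1 = 1  t=0,i=5
  ... -> .   bit 0 = 0  t=0,i=4
  bits 11010110 = 214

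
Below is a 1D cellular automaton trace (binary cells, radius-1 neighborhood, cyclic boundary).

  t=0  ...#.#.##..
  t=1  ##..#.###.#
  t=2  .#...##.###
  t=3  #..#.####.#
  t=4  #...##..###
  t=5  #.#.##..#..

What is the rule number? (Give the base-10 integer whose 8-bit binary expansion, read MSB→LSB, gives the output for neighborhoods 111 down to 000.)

  ###|.  b7=0 t=1,i=0
  ##.|#  b6=1 t=0,i=8
  #.#|#  b5=1 t=0,i=4
  #..|.  b4=0 t=0,i=9
  .##|#  b3=1 t=0,i=7
  .#.|.  b2=0 t=0,i=3
  ..#|.  b1=0 t=0,i=2
  ...|#  b0=1 t=0,i=0
  bits 01101001 = 105

105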